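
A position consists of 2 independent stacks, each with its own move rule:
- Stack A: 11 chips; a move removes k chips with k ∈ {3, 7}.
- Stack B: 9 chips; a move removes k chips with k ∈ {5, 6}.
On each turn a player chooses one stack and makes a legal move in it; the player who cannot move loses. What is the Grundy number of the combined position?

1

Grundy values for stack A (subtraction set {3, 7}):
k:     0  1  2  3  4  5  6  7  8  9 10 11
g(k):  0  0  0  1  1  1  0  2  2  1  0  0
So g(11) = 0.
Grundy values for stack B (subtraction set {5, 6}):
g(0) = mex{} = 0
g(1) = mex{} = 0
g(2) = mex{} = 0
g(3) = mex{} = 0
g(4) = mex{} = 0
g(5) = mex{0} = 1
g(6) = mex{0} = 1
g(7) = mex{0} = 1
g(8) = mex{0} = 1
g(9) = mex{0} = 1
So g(9) = 1.
The value of a disjunctive sum is the nim-sum of the parts.
Combined value = 0 XOR 1 = 1.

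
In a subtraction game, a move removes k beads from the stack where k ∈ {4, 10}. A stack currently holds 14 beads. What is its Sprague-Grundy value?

Compute g(0), g(1), … for moves {4, 10}:
g(0) = mex{} = 0
g(1) = mex{} = 0
g(2) = mex{} = 0
g(3) = mex{} = 0
g(4) = mex{0} = 1
g(5) = mex{0} = 1
g(6) = mex{0} = 1
g(7) = mex{0} = 1
g(8) = mex{1} = 0
g(9) = mex{1} = 0
g(10) = mex{0,1} = 2
g(11) = mex{0,1} = 2
g(12) = mex{0} = 1
g(13) = mex{0} = 1
g(14) = mex{1,2} = 0
So g(14) = 0.

0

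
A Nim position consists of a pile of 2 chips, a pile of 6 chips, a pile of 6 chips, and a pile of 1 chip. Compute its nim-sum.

3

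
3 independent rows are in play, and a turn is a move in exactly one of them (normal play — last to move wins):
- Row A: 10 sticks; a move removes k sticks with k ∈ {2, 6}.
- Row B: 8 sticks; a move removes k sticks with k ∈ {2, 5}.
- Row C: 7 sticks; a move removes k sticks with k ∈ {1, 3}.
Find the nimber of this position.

0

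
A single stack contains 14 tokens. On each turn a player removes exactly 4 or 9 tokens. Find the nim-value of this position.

0

Compute g(0), g(1), … for moves {4, 9}:
g(0) = mex{} = 0
g(1) = mex{} = 0
g(2) = mex{} = 0
g(3) = mex{} = 0
g(4) = mex{0} = 1
g(5) = mex{0} = 1
g(6) = mex{0} = 1
g(7) = mex{0} = 1
g(8) = mex{1} = 0
g(9) = mex{0,1} = 2
g(10) = mex{0,1} = 2
g(11) = mex{0,1} = 2
g(12) = mex{0} = 1
g(13) = mex{1,2} = 0
g(14) = mex{1,2} = 0
So g(14) = 0.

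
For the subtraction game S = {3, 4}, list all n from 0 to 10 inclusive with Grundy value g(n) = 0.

0, 1, 2, 7, 8, 9

Build the Grundy sequence with g(k) = mex{g(k−s) : s ∈ {3, 4}, s ≤ k}:
g(0) = mex{} = 0
g(1) = mex{} = 0
g(2) = mex{} = 0
g(3) = mex{0} = 1
g(4) = mex{0} = 1
g(5) = mex{0} = 1
g(6) = mex{0,1} = 2
g(7) = mex{1} = 0
g(8) = mex{1} = 0
g(9) = mex{1,2} = 0
g(10) = mex{0,2} = 1
The P-positions (g = 0) in 0..10 are 0, 1, 2, 7, 8, 9.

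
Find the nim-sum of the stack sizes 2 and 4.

6

Nim-sum: 2 ^ 4 = 6.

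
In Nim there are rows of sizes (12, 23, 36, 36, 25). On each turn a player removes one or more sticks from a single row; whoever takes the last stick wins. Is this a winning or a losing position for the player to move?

Winning position

In binary:
  001100  (12)
  010111  (23)
  100100  (36)
  100100  (36)
  011001  (25)
  ------
  000010  (2)
The nim-sum is 2 ≠ 0, so this is an N-position: the player to move can win.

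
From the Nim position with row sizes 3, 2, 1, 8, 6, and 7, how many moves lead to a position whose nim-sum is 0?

Nim-sum: 3 ⊕ 2 ⊕ 1 ⊕ 8 ⊕ 6 ⊕ 7 = 9.
The overall nim-sum is X = 9. A row of size p has a winning move iff p XOR X < p (reduce it to p XOR X).
  3: 3 XOR 9 = 10 ≥ 3 — no move.
  2: 2 XOR 9 = 11 ≥ 2 — no move.
  1: 1 XOR 9 = 8 ≥ 1 — no move.
  8: 8 XOR 9 = 1 < 8 — winning move (to 1).
  6: 6 XOR 9 = 15 ≥ 6 — no move.
  7: 7 XOR 9 = 14 ≥ 7 — no move.
That gives 1 winning move.

1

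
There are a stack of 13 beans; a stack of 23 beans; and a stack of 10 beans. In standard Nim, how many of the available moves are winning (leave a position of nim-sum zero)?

1

In binary:
  01101  (13)
  10111  (23)
  01010  (10)
  -----
  10000  (16)
The overall nim-sum is X = 16. A stack of size p has a winning move iff p XOR X < p (reduce it to p XOR X).
  13: 13 XOR 16 = 29 ≥ 13 — no move.
  23: 23 XOR 16 = 7 < 23 — winning move (to 7).
  10: 10 XOR 16 = 26 ≥ 10 — no move.
That gives 1 winning move.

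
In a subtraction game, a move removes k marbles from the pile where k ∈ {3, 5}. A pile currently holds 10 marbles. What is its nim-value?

Build the Grundy sequence with g(k) = mex{g(k−s) : s ∈ {3, 5}, s ≤ k}:
g(0) = mex{} = 0
g(1) = mex{} = 0
g(2) = mex{} = 0
g(3) = mex{0} = 1
g(4) = mex{0} = 1
g(5) = mex{0} = 1
g(6) = mex{0,1} = 2
g(7) = mex{0,1} = 2
g(8) = mex{1} = 0
g(9) = mex{1,2} = 0
g(10) = mex{1,2} = 0
So g(10) = 0.

0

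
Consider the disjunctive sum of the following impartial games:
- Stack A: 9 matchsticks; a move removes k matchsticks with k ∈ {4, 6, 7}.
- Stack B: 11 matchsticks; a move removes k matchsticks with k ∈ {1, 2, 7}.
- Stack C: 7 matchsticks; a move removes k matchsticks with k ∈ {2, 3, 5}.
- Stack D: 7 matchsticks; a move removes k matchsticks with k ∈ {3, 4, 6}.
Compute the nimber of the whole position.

2

Grundy values for stack A (subtraction set {4, 6, 7}):
g(0) = mex{} = 0
g(1) = mex{} = 0
g(2) = mex{} = 0
g(3) = mex{} = 0
g(4) = mex{0} = 1
g(5) = mex{0} = 1
g(6) = mex{0} = 1
g(7) = mex{0} = 1
g(8) = mex{0,1} = 2
g(9) = mex{0,1} = 2
So g(9) = 2.
Grundy values for stack B (subtraction set {1, 2, 7}):
k:     0  1  2  3  4  5  6  7  8  9 10 11
g(k):  0  1  2  0  1  2  0  1  2  0  1  2
So g(11) = 2.
Grundy values for stack C (subtraction set {2, 3, 5}):
k:     0  1  2  3  4  5  6  7
g(k):  0  0  1  1  2  2  3  0
So g(7) = 0.
Build the Grundy sequence for stack D with g(k) = mex{g(k−s) : s ∈ {3, 4, 6}, s ≤ k}:
k:     0  1  2  3  4  5  6  7
g(k):  0  0  0  1  1  1  2  2
So g(7) = 2.
The value of a disjunctive sum is the nim-sum of the parts.
Combined value = 2 ⊕ 2 ⊕ 0 ⊕ 2 = 2.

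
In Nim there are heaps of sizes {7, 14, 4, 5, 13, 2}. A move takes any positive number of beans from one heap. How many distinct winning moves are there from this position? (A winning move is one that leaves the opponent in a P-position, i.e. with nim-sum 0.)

Compute the nim-sum pairwise:
7 ^ 14 = 9
9 ^ 4 = 13
13 ^ 5 = 8
8 ^ 13 = 5
5 ^ 2 = 7
The overall nim-sum is X = 7. A heap of size p has a winning move iff p XOR X < p (reduce it to p XOR X).
  7: 7 XOR 7 = 0 < 7 — winning move (to 0).
  14: 14 XOR 7 = 9 < 14 — winning move (to 9).
  4: 4 XOR 7 = 3 < 4 — winning move (to 3).
  5: 5 XOR 7 = 2 < 5 — winning move (to 2).
  13: 13 XOR 7 = 10 < 13 — winning move (to 10).
  2: 2 XOR 7 = 5 ≥ 2 — no move.
That gives 5 winning moves.

5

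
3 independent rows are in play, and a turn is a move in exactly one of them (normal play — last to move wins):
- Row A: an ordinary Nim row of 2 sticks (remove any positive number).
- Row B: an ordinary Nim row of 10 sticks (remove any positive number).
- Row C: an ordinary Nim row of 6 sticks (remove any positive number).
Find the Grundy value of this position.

14

Row A is a plain Nim row of size 2, so its Grundy value is 2.
Row B is a plain Nim row of size 10, so its Grundy value is 10.
Row C is a plain Nim row of size 6, so its Grundy value is 6.
The value of a disjunctive sum is the nim-sum of the parts.
Combined value = 2 XOR 10 XOR 6 = 14.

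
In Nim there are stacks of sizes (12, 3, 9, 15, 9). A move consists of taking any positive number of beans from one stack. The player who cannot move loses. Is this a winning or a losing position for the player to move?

Write each in binary and XOR column by column:
  1100  (12)
  0011  (3)
  1001  (9)
  1111  (15)
  1001  (9)
  ----
  0000  (0)
The nim-sum is 0, so this is a P-position: the player to move is in a losing position under optimal play.

Losing position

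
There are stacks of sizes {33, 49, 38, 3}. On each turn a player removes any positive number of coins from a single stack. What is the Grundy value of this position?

Bitwise XOR of the heap sizes:
  100001  (33)
  110001  (49)
  100110  (38)
  000011  (3)
  ------
  110101  (53)

53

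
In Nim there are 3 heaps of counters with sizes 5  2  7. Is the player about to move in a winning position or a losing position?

Losing position

Compute the nim-sum pairwise:
5 XOR 2 = 7
7 XOR 7 = 0
The nim-sum is 0, so this is a P-position: the player to move is in a losing position under optimal play.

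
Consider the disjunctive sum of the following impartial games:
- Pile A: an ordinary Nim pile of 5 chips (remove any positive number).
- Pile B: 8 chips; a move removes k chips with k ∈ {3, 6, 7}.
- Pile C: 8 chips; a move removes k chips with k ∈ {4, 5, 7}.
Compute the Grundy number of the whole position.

Pile A is a plain Nim pile of size 5, so its Grundy value is 5.
For pile B, compute g(0), g(1), … with moves {3, 6, 7}:
k:     0  1  2  3  4  5  6  7  8
g(k):  0  0  0  1  1  1  2  2  2
So g(8) = 2.
Grundy values for pile C (subtraction set {4, 5, 7}):
g(0) = mex{} = 0
g(1) = mex{} = 0
g(2) = mex{} = 0
g(3) = mex{} = 0
g(4) = mex{0} = 1
g(5) = mex{0} = 1
g(6) = mex{0} = 1
g(7) = mex{0} = 1
g(8) = mex{0,1} = 2
So g(8) = 2.
The value of a disjunctive sum is the nim-sum of the parts.
Combined value = 5 ⊕ 2 ⊕ 2 = 5.

5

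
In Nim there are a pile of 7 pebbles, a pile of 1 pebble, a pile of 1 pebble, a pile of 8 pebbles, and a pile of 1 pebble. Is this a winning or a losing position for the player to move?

Compute the nim-sum pairwise:
7 ⊕ 1 = 6
6 ⊕ 1 = 7
7 ⊕ 8 = 15
15 ⊕ 1 = 14
The nim-sum is 14 ≠ 0, so this is an N-position: the player to move can win.

Winning position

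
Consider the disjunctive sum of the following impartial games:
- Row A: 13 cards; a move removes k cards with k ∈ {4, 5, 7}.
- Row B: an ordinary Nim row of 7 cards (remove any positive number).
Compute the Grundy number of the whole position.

7

Build the Grundy sequence for row A with g(k) = mex{g(k−s) : s ∈ {4, 5, 7}, s ≤ k}:
k:     0  1  2  3  4  5  6  7  8  9 10 11 12 13
g(k):  0  0  0  0  1  1  1  1  2  2  2  0  0  0
So g(13) = 0.
Row B is a plain Nim row of size 7, so its Grundy value is 7.
The value of a disjunctive sum is the nim-sum of the parts.
Combined value = 0 XOR 7 = 7.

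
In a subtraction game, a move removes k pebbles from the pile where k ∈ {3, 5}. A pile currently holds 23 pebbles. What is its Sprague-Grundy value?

2

Compute g(0), g(1), … for moves {3, 5}:
k:     0  1  2  3  4  5  6  7  8  9 10 11 12 13 14 15 16 17 18 19 20 21 22 23
g(k):  0  0  0  1  1  1  2  2  0  0  0  1  1  1  2  2  0  0  0  1  1  1  2  2
So g(23) = 2.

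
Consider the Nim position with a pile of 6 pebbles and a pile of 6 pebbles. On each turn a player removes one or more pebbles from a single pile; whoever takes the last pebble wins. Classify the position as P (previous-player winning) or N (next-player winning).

Nim-sum: 6 ^ 6 = 0.
The nim-sum is 0, so this is a P-position: the player to move is in a losing position under optimal play.

P-position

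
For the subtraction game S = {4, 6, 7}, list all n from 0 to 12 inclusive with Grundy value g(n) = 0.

0, 1, 2, 3, 11, 12

Compute g(0), g(1), … for moves {4, 6, 7}:
k:     0  1  2  3  4  5  6  7  8  9 10 11 12
g(k):  0  0  0  0  1  1  1  1  2  2  2  0  0
The P-positions (g = 0) in 0..12 are 0, 1, 2, 3, 11, 12.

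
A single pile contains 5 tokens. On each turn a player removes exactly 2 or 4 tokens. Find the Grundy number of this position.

2

Build the Grundy sequence with g(k) = mex{g(k−s) : s ∈ {2, 4}, s ≤ k}:
g(0) = mex{} = 0
g(1) = mex{} = 0
g(2) = mex{0} = 1
g(3) = mex{0} = 1
g(4) = mex{0,1} = 2
g(5) = mex{0,1} = 2
So g(5) = 2.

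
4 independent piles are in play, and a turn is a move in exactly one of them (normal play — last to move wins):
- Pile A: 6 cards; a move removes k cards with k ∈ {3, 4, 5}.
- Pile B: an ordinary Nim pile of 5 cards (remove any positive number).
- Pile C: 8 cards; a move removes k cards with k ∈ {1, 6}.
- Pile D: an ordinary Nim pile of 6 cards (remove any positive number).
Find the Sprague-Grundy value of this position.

Grundy values for pile A (subtraction set {3, 4, 5}):
k:     0  1  2  3  4  5  6
g(k):  0  0  0  1  1  1  2
So g(6) = 2.
Pile B is a plain Nim pile of size 5, so its Grundy value is 5.
For pile C, compute g(0), g(1), … with moves {1, 6}:
g(0) = mex{} = 0
g(1) = mex{0} = 1
g(2) = mex{1} = 0
g(3) = mex{0} = 1
g(4) = mex{1} = 0
g(5) = mex{0} = 1
g(6) = mex{0,1} = 2
g(7) = mex{1,2} = 0
g(8) = mex{0} = 1
So g(8) = 1.
Pile D is a plain Nim pile of size 6, so its Grundy value is 6.
The value of a disjunctive sum is the nim-sum of the parts.
Combined value = 2 ⊕ 5 ⊕ 1 ⊕ 6 = 0.

0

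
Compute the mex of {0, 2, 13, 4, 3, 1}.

The values 0, 1, 2, 3, 4 are all present; 5 is the first non-negative integer missing from the set.

5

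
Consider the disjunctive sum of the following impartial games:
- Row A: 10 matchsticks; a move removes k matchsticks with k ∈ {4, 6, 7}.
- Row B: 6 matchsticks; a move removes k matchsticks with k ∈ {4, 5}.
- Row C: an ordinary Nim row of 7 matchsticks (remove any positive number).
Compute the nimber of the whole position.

4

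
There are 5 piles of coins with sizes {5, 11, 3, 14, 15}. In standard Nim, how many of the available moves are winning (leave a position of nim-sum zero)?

Write each in binary and XOR column by column:
  0101  (5)
  1011  (11)
  0011  (3)
  1110  (14)
  1111  (15)
  ----
  1100  (12)
The overall nim-sum is X = 12. A pile of size p has a winning move iff p XOR X < p (reduce it to p XOR X).
  5: 5 XOR 12 = 9 ≥ 5 — no move.
  11: 11 XOR 12 = 7 < 11 — winning move (to 7).
  3: 3 XOR 12 = 15 ≥ 3 — no move.
  14: 14 XOR 12 = 2 < 14 — winning move (to 2).
  15: 15 XOR 12 = 3 < 15 — winning move (to 3).
That gives 3 winning moves.

3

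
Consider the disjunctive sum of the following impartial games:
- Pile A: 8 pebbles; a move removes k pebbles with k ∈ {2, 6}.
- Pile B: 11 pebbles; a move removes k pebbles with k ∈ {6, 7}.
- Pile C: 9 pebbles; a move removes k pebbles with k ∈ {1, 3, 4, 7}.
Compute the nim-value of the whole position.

0

Grundy values for pile A (subtraction set {2, 6}):
g(0) = mex{} = 0
g(1) = mex{} = 0
g(2) = mex{0} = 1
g(3) = mex{0} = 1
g(4) = mex{1} = 0
g(5) = mex{1} = 0
g(6) = mex{0} = 1
g(7) = mex{0} = 1
g(8) = mex{1} = 0
So g(8) = 0.
For pile B, compute g(0), g(1), … with moves {6, 7}:
g(0) = mex{} = 0
g(1) = mex{} = 0
g(2) = mex{} = 0
g(3) = mex{} = 0
g(4) = mex{} = 0
g(5) = mex{} = 0
g(6) = mex{0} = 1
g(7) = mex{0} = 1
g(8) = mex{0} = 1
g(9) = mex{0} = 1
g(10) = mex{0} = 1
g(11) = mex{0} = 1
So g(11) = 1.
For pile C, compute g(0), g(1), … with moves {1, 3, 4, 7}:
k:     0  1  2  3  4  5  6  7  8  9
g(k):  0  1  0  1  2  3  2  3  0  1
So g(9) = 1.
The value of a disjunctive sum is the nim-sum of the parts.
Combined value = 0 ⊕ 1 ⊕ 1 = 0.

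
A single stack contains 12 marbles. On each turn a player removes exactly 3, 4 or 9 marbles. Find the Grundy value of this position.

Compute g(0), g(1), … for moves {3, 4, 9}:
g(0) = mex{} = 0
g(1) = mex{} = 0
g(2) = mex{} = 0
g(3) = mex{0} = 1
g(4) = mex{0} = 1
g(5) = mex{0} = 1
g(6) = mex{0,1} = 2
g(7) = mex{1} = 0
g(8) = mex{1} = 0
g(9) = mex{0,1,2} = 3
g(10) = mex{0,2} = 1
g(11) = mex{0} = 1
g(12) = mex{0,1,3} = 2
So g(12) = 2.

2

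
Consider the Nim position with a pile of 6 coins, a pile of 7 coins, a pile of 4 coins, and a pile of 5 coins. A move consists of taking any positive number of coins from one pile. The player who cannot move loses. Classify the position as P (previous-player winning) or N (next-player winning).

Compute the nim-sum pairwise:
6 ^ 7 = 1
1 ^ 4 = 5
5 ^ 5 = 0
The nim-sum is 0, so this is a P-position: the player to move is in a losing position under optimal play.

P-position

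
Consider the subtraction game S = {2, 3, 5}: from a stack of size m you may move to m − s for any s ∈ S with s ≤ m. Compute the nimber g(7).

0

Compute g(0), g(1), … for moves {2, 3, 5}:
g(0) = mex{} = 0
g(1) = mex{} = 0
g(2) = mex{0} = 1
g(3) = mex{0} = 1
g(4) = mex{0,1} = 2
g(5) = mex{0,1} = 2
g(6) = mex{0,1,2} = 3
g(7) = mex{1,2} = 0
So g(7) = 0.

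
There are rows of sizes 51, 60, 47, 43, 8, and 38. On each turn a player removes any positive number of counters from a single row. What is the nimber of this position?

Nim-sum: 51 XOR 60 XOR 47 XOR 43 XOR 8 XOR 38 = 37.

37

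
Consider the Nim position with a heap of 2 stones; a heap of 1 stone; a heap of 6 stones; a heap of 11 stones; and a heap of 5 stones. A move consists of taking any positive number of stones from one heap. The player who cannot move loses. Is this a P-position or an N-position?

N-position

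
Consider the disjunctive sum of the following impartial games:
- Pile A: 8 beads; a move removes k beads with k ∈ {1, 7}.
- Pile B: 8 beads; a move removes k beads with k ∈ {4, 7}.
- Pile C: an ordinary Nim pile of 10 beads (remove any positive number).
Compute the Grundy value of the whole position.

8

For pile A, compute g(0), g(1), … with moves {1, 7}:
k:     0  1  2  3  4  5  6  7  8
g(k):  0  1  0  1  0  1  0  1  0
So g(8) = 0.
Grundy values for pile B (subtraction set {4, 7}):
k:     0  1  2  3  4  5  6  7  8
g(k):  0  0  0  0  1  1  1  1  2
So g(8) = 2.
Pile C is a plain Nim pile of size 10, so its Grundy value is 10.
The value of a disjunctive sum is the nim-sum of the parts.
Combined value = 0 XOR 2 XOR 10 = 8.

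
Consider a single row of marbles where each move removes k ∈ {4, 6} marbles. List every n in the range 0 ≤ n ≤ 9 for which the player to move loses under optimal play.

0, 1, 2, 3

Build the Grundy sequence with g(k) = mex{g(k−s) : s ∈ {4, 6}, s ≤ k}:
g(0) = mex{} = 0
g(1) = mex{} = 0
g(2) = mex{} = 0
g(3) = mex{} = 0
g(4) = mex{0} = 1
g(5) = mex{0} = 1
g(6) = mex{0} = 1
g(7) = mex{0} = 1
g(8) = mex{0,1} = 2
g(9) = mex{0,1} = 2
The P-positions (g = 0) in 0..9 are 0, 1, 2, 3.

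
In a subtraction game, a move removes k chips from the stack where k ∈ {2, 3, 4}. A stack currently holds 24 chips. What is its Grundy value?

0

Grundy values for subtraction set {2, 3, 4}:
k:     0  1  2  3  4  5  6  7  8  9 10 11 12 13 14 15 16 17 18 19 20 21 22 23 24
g(k):  0  0  1  1  2  2  0  0  1  1  2  2  0  0  1  1  2  2  0  0  1  1  2  2  0
So g(24) = 0.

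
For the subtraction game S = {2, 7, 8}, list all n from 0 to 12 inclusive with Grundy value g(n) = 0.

0, 1, 4, 5, 10

Compute g(0), g(1), … for moves {2, 7, 8}:
g(0) = mex{} = 0
g(1) = mex{} = 0
g(2) = mex{0} = 1
g(3) = mex{0} = 1
g(4) = mex{1} = 0
g(5) = mex{1} = 0
g(6) = mex{0} = 1
g(7) = mex{0} = 1
g(8) = mex{0,1} = 2
g(9) = mex{0,1} = 2
g(10) = mex{1,2} = 0
g(11) = mex{0,1,2} = 3
g(12) = mex{0} = 1
The P-positions (g = 0) in 0..12 are 0, 1, 4, 5, 10.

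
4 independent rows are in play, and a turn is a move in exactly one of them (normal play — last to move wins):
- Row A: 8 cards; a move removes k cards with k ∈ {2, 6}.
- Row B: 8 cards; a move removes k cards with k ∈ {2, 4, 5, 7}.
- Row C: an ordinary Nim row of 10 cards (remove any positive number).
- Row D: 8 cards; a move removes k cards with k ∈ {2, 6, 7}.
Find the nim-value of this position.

12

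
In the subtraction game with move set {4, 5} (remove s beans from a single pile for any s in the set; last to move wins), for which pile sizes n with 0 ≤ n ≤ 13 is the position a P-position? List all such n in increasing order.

0, 1, 2, 3, 9, 10, 11, 12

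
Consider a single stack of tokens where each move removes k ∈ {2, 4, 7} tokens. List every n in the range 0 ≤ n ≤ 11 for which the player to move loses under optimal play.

Build the Grundy sequence with g(k) = mex{g(k−s) : s ∈ {2, 4, 7}, s ≤ k}:
g(0) = mex{} = 0
g(1) = mex{} = 0
g(2) = mex{0} = 1
g(3) = mex{0} = 1
g(4) = mex{0,1} = 2
g(5) = mex{0,1} = 2
g(6) = mex{1,2} = 0
g(7) = mex{0,1,2} = 3
g(8) = mex{0,2} = 1
g(9) = mex{1,2,3} = 0
g(10) = mex{0,1} = 2
g(11) = mex{0,2,3} = 1
The P-positions (g = 0) in 0..11 are 0, 1, 6, 9.

0, 1, 6, 9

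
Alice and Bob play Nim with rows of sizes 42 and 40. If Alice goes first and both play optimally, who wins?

Alice wins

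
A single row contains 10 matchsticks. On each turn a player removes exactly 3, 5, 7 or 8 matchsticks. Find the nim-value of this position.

3

Grundy values for subtraction set {3, 5, 7, 8}:
g(0) = mex{} = 0
g(1) = mex{} = 0
g(2) = mex{} = 0
g(3) = mex{0} = 1
g(4) = mex{0} = 1
g(5) = mex{0} = 1
g(6) = mex{0,1} = 2
g(7) = mex{0,1} = 2
g(8) = mex{0,1} = 2
g(9) = mex{0,1,2} = 3
g(10) = mex{0,1,2} = 3
So g(10) = 3.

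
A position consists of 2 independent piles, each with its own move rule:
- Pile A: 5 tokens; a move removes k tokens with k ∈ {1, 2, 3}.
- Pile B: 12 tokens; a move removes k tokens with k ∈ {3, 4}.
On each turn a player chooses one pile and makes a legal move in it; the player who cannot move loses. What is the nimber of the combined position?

Grundy values for pile A (subtraction set {1, 2, 3}):
k:     0  1  2  3  4  5
g(k):  0  1  2  3  0  1
So g(5) = 1.
Grundy values for pile B (subtraction set {3, 4}):
k:     0  1  2  3  4  5  6  7  8  9 10 11 12
g(k):  0  0  0  1  1  1  2  0  0  0  1  1  1
So g(12) = 1.
By the Sprague-Grundy theorem, the Grundy value of a sum of independent games is the XOR of the component values.
Combined value = 1 XOR 1 = 0.

0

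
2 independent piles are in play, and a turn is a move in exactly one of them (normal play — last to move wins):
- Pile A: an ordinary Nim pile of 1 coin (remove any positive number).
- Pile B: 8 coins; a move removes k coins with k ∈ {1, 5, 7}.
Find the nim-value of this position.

1

Pile A is a plain Nim pile of size 1, so its Grundy value is 1.
Grundy values for pile B (subtraction set {1, 5, 7}):
k:     0  1  2  3  4  5  6  7  8
g(k):  0  1  0  1  0  1  0  1  0
So g(8) = 0.
By the Sprague-Grundy theorem, the Grundy value of a sum of independent games is the XOR of the component values.
Combined value = 1 ⊕ 0 = 1.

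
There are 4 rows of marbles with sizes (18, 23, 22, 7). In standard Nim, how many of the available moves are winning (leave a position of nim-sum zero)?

Nim-sum: 18 XOR 23 XOR 22 XOR 7 = 20.
The overall nim-sum is X = 20. A row of size p has a winning move iff p XOR X < p (reduce it to p XOR X).
  18: 18 XOR 20 = 6 < 18 — winning move (to 6).
  23: 23 XOR 20 = 3 < 23 — winning move (to 3).
  22: 22 XOR 20 = 2 < 22 — winning move (to 2).
  7: 7 XOR 20 = 19 ≥ 7 — no move.
That gives 3 winning moves.

3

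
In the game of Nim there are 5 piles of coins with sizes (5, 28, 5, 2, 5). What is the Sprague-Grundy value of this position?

27

Nim-sum: 5 ⊕ 28 ⊕ 5 ⊕ 2 ⊕ 5 = 27.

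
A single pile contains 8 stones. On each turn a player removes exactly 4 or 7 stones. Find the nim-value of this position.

2

Build the Grundy sequence with g(k) = mex{g(k−s) : s ∈ {4, 7}, s ≤ k}:
k:     0  1  2  3  4  5  6  7  8
g(k):  0  0  0  0  1  1  1  1  2
So g(8) = 2.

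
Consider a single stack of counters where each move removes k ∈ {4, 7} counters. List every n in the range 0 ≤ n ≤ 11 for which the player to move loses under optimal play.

Grundy values for subtraction set {4, 7}:
k:     0  1  2  3  4  5  6  7  8  9 10 11
g(k):  0  0  0  0  1  1  1  1  2  2  2  0
The P-positions (g = 0) in 0..11 are 0, 1, 2, 3, 11.

0, 1, 2, 3, 11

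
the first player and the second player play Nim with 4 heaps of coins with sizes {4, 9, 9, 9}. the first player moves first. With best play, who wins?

Nim-sum: 4 ⊕ 9 ⊕ 9 ⊕ 9 = 13.
The nim-sum is 13 ≠ 0, so this is an N-position: the player to move can win; the first player has a winning move.

the first player wins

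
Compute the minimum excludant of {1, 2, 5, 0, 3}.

4

The values 0, 1, 2, 3 are all present; 4 is the first non-negative integer missing from the set.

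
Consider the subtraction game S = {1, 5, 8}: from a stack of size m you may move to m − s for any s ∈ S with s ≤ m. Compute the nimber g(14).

Compute g(0), g(1), … for moves {1, 5, 8}:
g(0) = mex{} = 0
g(1) = mex{0} = 1
g(2) = mex{1} = 0
g(3) = mex{0} = 1
g(4) = mex{1} = 0
g(5) = mex{0} = 1
g(6) = mex{1} = 0
g(7) = mex{0} = 1
g(8) = mex{0,1} = 2
g(9) = mex{0,1,2} = 3
g(10) = mex{0,1,3} = 2
g(11) = mex{0,1,2} = 3
g(12) = mex{0,1,3} = 2
g(13) = mex{1,2} = 0
g(14) = mex{0,3} = 1
So g(14) = 1.

1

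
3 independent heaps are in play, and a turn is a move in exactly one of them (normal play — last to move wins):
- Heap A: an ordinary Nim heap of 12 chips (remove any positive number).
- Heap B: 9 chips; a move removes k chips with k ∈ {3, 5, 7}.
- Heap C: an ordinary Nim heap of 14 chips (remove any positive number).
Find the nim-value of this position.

1

Heap A is a plain Nim heap of size 12, so its Grundy value is 12.
Grundy values for heap B (subtraction set {3, 5, 7}):
g(0) = mex{} = 0
g(1) = mex{} = 0
g(2) = mex{} = 0
g(3) = mex{0} = 1
g(4) = mex{0} = 1
g(5) = mex{0} = 1
g(6) = mex{0,1} = 2
g(7) = mex{0,1} = 2
g(8) = mex{0,1} = 2
g(9) = mex{0,1,2} = 3
So g(9) = 3.
Heap C is a plain Nim heap of size 14, so its Grundy value is 14.
The value of a disjunctive sum is the nim-sum of the parts.
Combined value = 12 ⊕ 3 ⊕ 14 = 1.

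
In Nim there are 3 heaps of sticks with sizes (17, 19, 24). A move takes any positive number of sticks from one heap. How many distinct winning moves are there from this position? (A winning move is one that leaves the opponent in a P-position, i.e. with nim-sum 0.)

3

In binary:
  10001  (17)
  10011  (19)
  11000  (24)
  -----
  11010  (26)
The overall nim-sum is X = 26. A heap of size p has a winning move iff p XOR X < p (reduce it to p XOR X).
  17: 17 XOR 26 = 11 < 17 — winning move (to 11).
  19: 19 XOR 26 = 9 < 19 — winning move (to 9).
  24: 24 XOR 26 = 2 < 24 — winning move (to 2).
That gives 3 winning moves.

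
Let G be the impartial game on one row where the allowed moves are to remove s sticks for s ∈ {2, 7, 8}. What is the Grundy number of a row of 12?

1

Grundy values for subtraction set {2, 7, 8}:
g(0) = mex{} = 0
g(1) = mex{} = 0
g(2) = mex{0} = 1
g(3) = mex{0} = 1
g(4) = mex{1} = 0
g(5) = mex{1} = 0
g(6) = mex{0} = 1
g(7) = mex{0} = 1
g(8) = mex{0,1} = 2
g(9) = mex{0,1} = 2
g(10) = mex{1,2} = 0
g(11) = mex{0,1,2} = 3
g(12) = mex{0} = 1
So g(12) = 1.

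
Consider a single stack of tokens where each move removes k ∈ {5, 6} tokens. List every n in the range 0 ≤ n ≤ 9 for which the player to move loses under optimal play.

0, 1, 2, 3, 4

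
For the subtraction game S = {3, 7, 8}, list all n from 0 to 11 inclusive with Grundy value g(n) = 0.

0, 1, 2, 6, 11

Build the Grundy sequence with g(k) = mex{g(k−s) : s ∈ {3, 7, 8}, s ≤ k}:
g(0) = mex{} = 0
g(1) = mex{} = 0
g(2) = mex{} = 0
g(3) = mex{0} = 1
g(4) = mex{0} = 1
g(5) = mex{0} = 1
g(6) = mex{1} = 0
g(7) = mex{0,1} = 2
g(8) = mex{0,1} = 2
g(9) = mex{0} = 1
g(10) = mex{0,1,2} = 3
g(11) = mex{1,2} = 0
The P-positions (g = 0) in 0..11 are 0, 1, 2, 6, 11.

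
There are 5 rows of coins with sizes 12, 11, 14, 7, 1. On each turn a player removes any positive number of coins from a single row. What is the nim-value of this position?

15

Nim-sum: 12 ^ 11 ^ 14 ^ 7 ^ 1 = 15.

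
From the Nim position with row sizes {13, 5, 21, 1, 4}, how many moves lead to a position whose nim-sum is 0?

Nim-sum: 13 ^ 5 ^ 21 ^ 1 ^ 4 = 24.
The overall nim-sum is X = 24. A row of size p has a winning move iff p XOR X < p (reduce it to p XOR X).
  13: 13 XOR 24 = 21 ≥ 13 — no move.
  5: 5 XOR 24 = 29 ≥ 5 — no move.
  21: 21 XOR 24 = 13 < 21 — winning move (to 13).
  1: 1 XOR 24 = 25 ≥ 1 — no move.
  4: 4 XOR 24 = 28 ≥ 4 — no move.
That gives 1 winning move.

1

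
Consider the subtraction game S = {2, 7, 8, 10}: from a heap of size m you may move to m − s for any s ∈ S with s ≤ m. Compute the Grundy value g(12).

Grundy values for subtraction set {2, 7, 8, 10}:
g(0) = mex{} = 0
g(1) = mex{} = 0
g(2) = mex{0} = 1
g(3) = mex{0} = 1
g(4) = mex{1} = 0
g(5) = mex{1} = 0
g(6) = mex{0} = 1
g(7) = mex{0} = 1
g(8) = mex{0,1} = 2
g(9) = mex{0,1} = 2
g(10) = mex{0,1,2} = 3
g(11) = mex{0,1,2} = 3
g(12) = mex{0,1,3} = 2
So g(12) = 2.

2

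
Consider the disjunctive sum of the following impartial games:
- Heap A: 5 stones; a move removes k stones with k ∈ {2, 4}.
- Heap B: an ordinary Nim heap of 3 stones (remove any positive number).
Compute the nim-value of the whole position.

Grundy values for heap A (subtraction set {2, 4}):
k:     0  1  2  3  4  5
g(k):  0  0  1  1  2  2
So g(5) = 2.
Heap B is a plain Nim heap of size 3, so its Grundy value is 3.
By the Sprague-Grundy theorem, the Grundy value of a sum of independent games is the XOR of the component values.
Combined value = 2 ⊕ 3 = 1.

1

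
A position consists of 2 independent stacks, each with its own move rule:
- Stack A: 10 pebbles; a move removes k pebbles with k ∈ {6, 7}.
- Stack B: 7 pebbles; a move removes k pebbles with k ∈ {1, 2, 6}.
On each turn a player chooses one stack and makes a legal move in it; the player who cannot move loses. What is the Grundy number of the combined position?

1

Grundy values for stack A (subtraction set {6, 7}):
k:     0  1  2  3  4  5  6  7  8  9 10
g(k):  0  0  0  0  0  0  1  1  1  1  1
So g(10) = 1.
Grundy values for stack B (subtraction set {1, 2, 6}):
g(0) = mex{} = 0
g(1) = mex{0} = 1
g(2) = mex{0,1} = 2
g(3) = mex{1,2} = 0
g(4) = mex{0,2} = 1
g(5) = mex{0,1} = 2
g(6) = mex{0,1,2} = 3
g(7) = mex{1,2,3} = 0
So g(7) = 0.
By the Sprague-Grundy theorem, the Grundy value of a sum of independent games is the XOR of the component values.
Combined value = 1 ⊕ 0 = 1.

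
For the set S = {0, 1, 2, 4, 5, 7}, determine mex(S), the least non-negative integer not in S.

3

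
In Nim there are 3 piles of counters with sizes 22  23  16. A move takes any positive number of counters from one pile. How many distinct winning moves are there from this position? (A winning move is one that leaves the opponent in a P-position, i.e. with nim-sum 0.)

Nim-sum: 22 ⊕ 23 ⊕ 16 = 17.
The overall nim-sum is X = 17. A pile of size p has a winning move iff p XOR X < p (reduce it to p XOR X).
  22: 22 XOR 17 = 7 < 22 — winning move (to 7).
  23: 23 XOR 17 = 6 < 23 — winning move (to 6).
  16: 16 XOR 17 = 1 < 16 — winning move (to 1).
That gives 3 winning moves.

3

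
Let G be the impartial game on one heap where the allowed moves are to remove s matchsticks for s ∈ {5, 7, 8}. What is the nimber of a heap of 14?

0

Compute g(0), g(1), … for moves {5, 7, 8}:
k:     0  1  2  3  4  5  6  7  8  9 10 11 12 13 14
g(k):  0  0  0  0  0  1  1  1  1  1  2  2  2  0  0
So g(14) = 0.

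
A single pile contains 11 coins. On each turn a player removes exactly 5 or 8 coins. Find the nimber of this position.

2

Build the Grundy sequence with g(k) = mex{g(k−s) : s ∈ {5, 8}, s ≤ k}:
g(0) = mex{} = 0
g(1) = mex{} = 0
g(2) = mex{} = 0
g(3) = mex{} = 0
g(4) = mex{} = 0
g(5) = mex{0} = 1
g(6) = mex{0} = 1
g(7) = mex{0} = 1
g(8) = mex{0} = 1
g(9) = mex{0} = 1
g(10) = mex{0,1} = 2
g(11) = mex{0,1} = 2
So g(11) = 2.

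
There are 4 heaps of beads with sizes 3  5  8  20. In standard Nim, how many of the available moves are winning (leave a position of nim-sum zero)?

Nim-sum: 3 ^ 5 ^ 8 ^ 20 = 26.
The overall nim-sum is X = 26. A heap of size p has a winning move iff p XOR X < p (reduce it to p XOR X).
  3: 3 XOR 26 = 25 ≥ 3 — no move.
  5: 5 XOR 26 = 31 ≥ 5 — no move.
  8: 8 XOR 26 = 18 ≥ 8 — no move.
  20: 20 XOR 26 = 14 < 20 — winning move (to 14).
That gives 1 winning move.

1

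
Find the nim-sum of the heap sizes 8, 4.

12

Write each in binary and XOR column by column:
  1000  (8)
  0100  (4)
  ----
  1100  (12)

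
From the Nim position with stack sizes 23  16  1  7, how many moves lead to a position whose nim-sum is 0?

3

Nim-sum: 23 XOR 16 XOR 1 XOR 7 = 1.
The overall nim-sum is X = 1. A stack of size p has a winning move iff p XOR X < p (reduce it to p XOR X).
  23: 23 XOR 1 = 22 < 23 — winning move (to 22).
  16: 16 XOR 1 = 17 ≥ 16 — no move.
  1: 1 XOR 1 = 0 < 1 — winning move (to 0).
  7: 7 XOR 1 = 6 < 7 — winning move (to 6).
That gives 3 winning moves.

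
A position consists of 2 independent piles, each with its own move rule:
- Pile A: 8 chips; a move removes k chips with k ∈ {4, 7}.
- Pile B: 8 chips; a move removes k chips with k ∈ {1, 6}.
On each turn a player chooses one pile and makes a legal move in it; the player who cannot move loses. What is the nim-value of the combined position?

For pile A, compute g(0), g(1), … with moves {4, 7}:
g(0) = mex{} = 0
g(1) = mex{} = 0
g(2) = mex{} = 0
g(3) = mex{} = 0
g(4) = mex{0} = 1
g(5) = mex{0} = 1
g(6) = mex{0} = 1
g(7) = mex{0} = 1
g(8) = mex{0,1} = 2
So g(8) = 2.
Build the Grundy sequence for pile B with g(k) = mex{g(k−s) : s ∈ {1, 6}, s ≤ k}:
g(0) = mex{} = 0
g(1) = mex{0} = 1
g(2) = mex{1} = 0
g(3) = mex{0} = 1
g(4) = mex{1} = 0
g(5) = mex{0} = 1
g(6) = mex{0,1} = 2
g(7) = mex{1,2} = 0
g(8) = mex{0} = 1
So g(8) = 1.
By the Sprague-Grundy theorem, the Grundy value of a sum of independent games is the XOR of the component values.
Combined value = 2 XOR 1 = 3.

3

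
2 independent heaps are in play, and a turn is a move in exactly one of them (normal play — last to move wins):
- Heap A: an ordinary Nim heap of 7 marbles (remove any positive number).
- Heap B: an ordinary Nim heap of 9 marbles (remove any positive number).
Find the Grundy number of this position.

14

Heap A is a plain Nim heap of size 7, so its Grundy value is 7.
Heap B is a plain Nim heap of size 9, so its Grundy value is 9.
By the Sprague-Grundy theorem, the Grundy value of a sum of independent games is the XOR of the component values.
Combined value = 7 XOR 9 = 14.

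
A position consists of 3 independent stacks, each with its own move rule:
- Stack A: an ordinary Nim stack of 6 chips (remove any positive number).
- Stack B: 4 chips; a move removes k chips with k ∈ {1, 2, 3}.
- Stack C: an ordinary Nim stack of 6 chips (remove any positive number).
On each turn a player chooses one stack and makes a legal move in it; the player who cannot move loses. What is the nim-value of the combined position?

Stack A is a plain Nim stack of size 6, so its Grundy value is 6.
For stack B, compute g(0), g(1), … with moves {1, 2, 3}:
k:     0  1  2  3  4
g(k):  0  1  2  3  0
So g(4) = 0.
Stack C is a plain Nim stack of size 6, so its Grundy value is 6.
The value of a disjunctive sum is the nim-sum of the parts.
Combined value = 6 XOR 0 XOR 6 = 0.

0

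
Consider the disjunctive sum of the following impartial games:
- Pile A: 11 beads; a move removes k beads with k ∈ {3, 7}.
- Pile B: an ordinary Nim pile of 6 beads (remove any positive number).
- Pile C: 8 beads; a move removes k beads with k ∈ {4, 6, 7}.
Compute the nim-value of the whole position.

Build the Grundy sequence for pile A with g(k) = mex{g(k−s) : s ∈ {3, 7}, s ≤ k}:
k:     0  1  2  3  4  5  6  7  8  9 10 11
g(k):  0  0  0  1  1  1  0  2  2  1  0  0
So g(11) = 0.
Pile B is a plain Nim pile of size 6, so its Grundy value is 6.
For pile C, compute g(0), g(1), … with moves {4, 6, 7}:
g(0) = mex{} = 0
g(1) = mex{} = 0
g(2) = mex{} = 0
g(3) = mex{} = 0
g(4) = mex{0} = 1
g(5) = mex{0} = 1
g(6) = mex{0} = 1
g(7) = mex{0} = 1
g(8) = mex{0,1} = 2
So g(8) = 2.
The value of a disjunctive sum is the nim-sum of the parts.
Combined value = 0 ⊕ 6 ⊕ 2 = 4.

4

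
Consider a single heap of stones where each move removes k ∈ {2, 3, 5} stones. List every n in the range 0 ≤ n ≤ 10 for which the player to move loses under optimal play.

Compute g(0), g(1), … for moves {2, 3, 5}:
g(0) = mex{} = 0
g(1) = mex{} = 0
g(2) = mex{0} = 1
g(3) = mex{0} = 1
g(4) = mex{0,1} = 2
g(5) = mex{0,1} = 2
g(6) = mex{0,1,2} = 3
g(7) = mex{1,2} = 0
g(8) = mex{1,2,3} = 0
g(9) = mex{0,2,3} = 1
g(10) = mex{0,2} = 1
The P-positions (g = 0) in 0..10 are 0, 1, 7, 8.

0, 1, 7, 8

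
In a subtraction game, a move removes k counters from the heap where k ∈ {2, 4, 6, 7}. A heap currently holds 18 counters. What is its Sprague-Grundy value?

Build the Grundy sequence with g(k) = mex{g(k−s) : s ∈ {2, 4, 6, 7}, s ≤ k}:
k:     0  1  2  3  4  5  6  7  8  9 10 11 12 13 14 15 16 17 18
g(k):  0  0  1  1  2  2  3  3  4  0  0  1  1  2  2  3  3  4  0
So g(18) = 0.

0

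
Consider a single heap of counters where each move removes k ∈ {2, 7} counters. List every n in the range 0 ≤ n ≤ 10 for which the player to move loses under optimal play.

Compute g(0), g(1), … for moves {2, 7}:
k:     0  1  2  3  4  5  6  7  8  9 10
g(k):  0  0  1  1  0  0  1  1  2  0  0
The P-positions (g = 0) in 0..10 are 0, 1, 4, 5, 9, 10.

0, 1, 4, 5, 9, 10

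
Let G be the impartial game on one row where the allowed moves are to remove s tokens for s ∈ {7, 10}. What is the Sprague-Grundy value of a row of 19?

0

Compute g(0), g(1), … for moves {7, 10}:
k:     0  1  2  3  4  5  6  7  8  9 10 11 12 13 14 15 16 17 18 19
g(k):  0  0  0  0  0  0  0  1  1  1  1  1  1  1  2  2  2  0  0  0
So g(19) = 0.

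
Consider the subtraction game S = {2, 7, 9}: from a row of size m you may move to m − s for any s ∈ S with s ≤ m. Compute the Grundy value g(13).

2

Grundy values for subtraction set {2, 7, 9}:
k:     0  1  2  3  4  5  6  7  8  9 10 11 12 13
g(k):  0  0  1  1  0  0  1  1  2  2  3  3  2  2
So g(13) = 2.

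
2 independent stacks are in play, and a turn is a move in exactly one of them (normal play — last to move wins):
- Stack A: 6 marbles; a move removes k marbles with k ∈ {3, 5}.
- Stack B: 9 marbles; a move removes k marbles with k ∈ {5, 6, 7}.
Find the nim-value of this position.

For stack A, compute g(0), g(1), … with moves {3, 5}:
g(0) = mex{} = 0
g(1) = mex{} = 0
g(2) = mex{} = 0
g(3) = mex{0} = 1
g(4) = mex{0} = 1
g(5) = mex{0} = 1
g(6) = mex{0,1} = 2
So g(6) = 2.
Build the Grundy sequence for stack B with g(k) = mex{g(k−s) : s ∈ {5, 6, 7}, s ≤ k}:
k:     0  1  2  3  4  5  6  7  8  9
g(k):  0  0  0  0  0  1  1  1  1  1
So g(9) = 1.
The value of a disjunctive sum is the nim-sum of the parts.
Combined value = 2 XOR 1 = 3.

3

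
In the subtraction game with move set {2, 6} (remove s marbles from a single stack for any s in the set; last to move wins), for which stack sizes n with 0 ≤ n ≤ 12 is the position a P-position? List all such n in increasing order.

Grundy values for subtraction set {2, 6}:
g(0) = mex{} = 0
g(1) = mex{} = 0
g(2) = mex{0} = 1
g(3) = mex{0} = 1
g(4) = mex{1} = 0
g(5) = mex{1} = 0
g(6) = mex{0} = 1
g(7) = mex{0} = 1
g(8) = mex{1} = 0
g(9) = mex{1} = 0
g(10) = mex{0} = 1
g(11) = mex{0} = 1
g(12) = mex{1} = 0
The P-positions (g = 0) in 0..12 are 0, 1, 4, 5, 8, 9, 12.

0, 1, 4, 5, 8, 9, 12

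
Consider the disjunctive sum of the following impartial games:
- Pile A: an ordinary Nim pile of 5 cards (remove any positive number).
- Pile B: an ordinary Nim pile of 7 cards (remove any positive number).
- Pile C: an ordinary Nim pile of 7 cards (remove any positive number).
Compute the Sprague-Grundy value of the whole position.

Pile A is a plain Nim pile of size 5, so its Grundy value is 5.
Pile B is a plain Nim pile of size 7, so its Grundy value is 7.
Pile C is a plain Nim pile of size 7, so its Grundy value is 7.
The value of a disjunctive sum is the nim-sum of the parts.
Combined value = 5 XOR 7 XOR 7 = 5.

5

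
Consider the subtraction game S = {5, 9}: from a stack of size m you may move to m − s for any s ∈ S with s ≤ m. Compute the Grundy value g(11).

2

Compute g(0), g(1), … for moves {5, 9}:
g(0) = mex{} = 0
g(1) = mex{} = 0
g(2) = mex{} = 0
g(3) = mex{} = 0
g(4) = mex{} = 0
g(5) = mex{0} = 1
g(6) = mex{0} = 1
g(7) = mex{0} = 1
g(8) = mex{0} = 1
g(9) = mex{0} = 1
g(10) = mex{0,1} = 2
g(11) = mex{0,1} = 2
So g(11) = 2.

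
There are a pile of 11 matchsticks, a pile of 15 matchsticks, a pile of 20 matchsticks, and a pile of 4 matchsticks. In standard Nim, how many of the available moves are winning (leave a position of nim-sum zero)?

Compute the nim-sum pairwise:
11 XOR 15 = 4
4 XOR 20 = 16
16 XOR 4 = 20
The overall nim-sum is X = 20. A pile of size p has a winning move iff p XOR X < p (reduce it to p XOR X).
  11: 11 XOR 20 = 31 ≥ 11 — no move.
  15: 15 XOR 20 = 27 ≥ 15 — no move.
  20: 20 XOR 20 = 0 < 20 — winning move (to 0).
  4: 4 XOR 20 = 16 ≥ 4 — no move.
That gives 1 winning move.

1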